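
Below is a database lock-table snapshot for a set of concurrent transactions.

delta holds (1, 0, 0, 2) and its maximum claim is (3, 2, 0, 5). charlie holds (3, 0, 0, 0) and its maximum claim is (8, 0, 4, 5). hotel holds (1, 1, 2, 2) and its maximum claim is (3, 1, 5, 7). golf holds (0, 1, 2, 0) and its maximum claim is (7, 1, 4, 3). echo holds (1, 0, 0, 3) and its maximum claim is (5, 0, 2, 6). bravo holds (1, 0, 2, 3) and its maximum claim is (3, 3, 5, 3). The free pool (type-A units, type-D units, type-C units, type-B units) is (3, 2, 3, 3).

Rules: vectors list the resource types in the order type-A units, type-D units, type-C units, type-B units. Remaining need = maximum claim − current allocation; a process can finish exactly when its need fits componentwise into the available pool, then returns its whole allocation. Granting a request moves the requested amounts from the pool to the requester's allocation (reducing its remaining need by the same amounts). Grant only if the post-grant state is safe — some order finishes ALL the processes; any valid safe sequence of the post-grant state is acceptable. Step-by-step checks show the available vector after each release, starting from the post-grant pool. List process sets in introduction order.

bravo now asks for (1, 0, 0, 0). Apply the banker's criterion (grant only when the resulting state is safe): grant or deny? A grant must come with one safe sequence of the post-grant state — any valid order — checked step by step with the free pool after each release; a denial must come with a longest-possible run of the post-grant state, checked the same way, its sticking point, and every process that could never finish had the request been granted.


GRANT. The post-grant state is safe; one safe sequence: delta, hotel, bravo, charlie, echo, golf.
Key observation: granting shrinks the pool to (2, 2, 3, 3), yet delta still fits and the chain goes through.
Step-by-step check of the post-grant state:
  pool = (2, 2, 3, 3)
  run delta (needs (2, 2, 0, 3), free (2, 2, 3, 3)); after release of (1, 0, 0, 2) the pool is (3, 2, 3, 5)
  run hotel (needs (2, 0, 3, 5), free (3, 2, 3, 5)); after release of (1, 1, 2, 2) the pool is (4, 3, 5, 7)
  run bravo (needs (1, 3, 3, 0), free (4, 3, 5, 7)); after release of (2, 0, 2, 3) the pool is (6, 3, 7, 10)
  run charlie (needs (5, 0, 4, 5), free (6, 3, 7, 10)); after release of (3, 0, 0, 0) the pool is (9, 3, 7, 10)
  run echo (needs (4, 0, 2, 3), free (9, 3, 7, 10)); after release of (1, 0, 0, 3) the pool is (10, 3, 7, 13)
  run golf (needs (7, 0, 2, 3), free (10, 3, 7, 13)); after release of (0, 1, 2, 0) the pool is (10, 4, 9, 13)


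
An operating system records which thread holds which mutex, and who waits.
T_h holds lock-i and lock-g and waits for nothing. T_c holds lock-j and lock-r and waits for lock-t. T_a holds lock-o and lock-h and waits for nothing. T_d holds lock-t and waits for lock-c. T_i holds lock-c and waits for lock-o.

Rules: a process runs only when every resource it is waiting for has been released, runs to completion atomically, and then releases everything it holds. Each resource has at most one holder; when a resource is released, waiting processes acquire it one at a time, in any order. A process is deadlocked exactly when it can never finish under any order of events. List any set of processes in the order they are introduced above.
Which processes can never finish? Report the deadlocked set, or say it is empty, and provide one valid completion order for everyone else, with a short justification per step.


No process is deadlocked.
Key observation: all waits point, directly or indirectly, at processes that can finish, so nothing is permanently blocked.
One completion order for the rest: T_h, T_a, T_i, T_d, T_c.
Verifying each step:
  T_h: no waits; runs immediately, freeing lock-i and lock-g
  T_a: no waits; runs immediately, freeing lock-o and lock-h
  T_i: everything it awaited (lock-o) is free; runs, freeing lock-c
  T_d: everything it awaited (lock-c) is free; runs, freeing lock-t
  T_c: everything it awaited (lock-t) is free; runs, freeing lock-j and lock-r


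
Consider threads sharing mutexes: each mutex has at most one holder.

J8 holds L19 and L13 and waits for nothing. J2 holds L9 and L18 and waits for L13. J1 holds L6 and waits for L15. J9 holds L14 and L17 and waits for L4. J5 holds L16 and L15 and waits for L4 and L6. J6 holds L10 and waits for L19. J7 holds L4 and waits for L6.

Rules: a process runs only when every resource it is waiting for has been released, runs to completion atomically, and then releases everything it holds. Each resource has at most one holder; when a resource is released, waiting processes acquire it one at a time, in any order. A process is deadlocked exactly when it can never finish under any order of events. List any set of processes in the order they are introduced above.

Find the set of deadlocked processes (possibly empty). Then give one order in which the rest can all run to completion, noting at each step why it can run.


Deadlocked: J1, J9, J5 and J7.
Key observation: the waits loop around J1 -> J5 -> J1 with no way out; J7 is caught in further circular waits and J9 waits into the deadlock from upstream.
One completion order for the rest: J8, J6, J2.
Walking it through:
  run J8 (it waits on nothing); releases L19 and L13
  run J6 (all its waits — L19 — are resolved); releases L10
  run J2 (all its waits — L13 — are resolved); releases L9 and L18


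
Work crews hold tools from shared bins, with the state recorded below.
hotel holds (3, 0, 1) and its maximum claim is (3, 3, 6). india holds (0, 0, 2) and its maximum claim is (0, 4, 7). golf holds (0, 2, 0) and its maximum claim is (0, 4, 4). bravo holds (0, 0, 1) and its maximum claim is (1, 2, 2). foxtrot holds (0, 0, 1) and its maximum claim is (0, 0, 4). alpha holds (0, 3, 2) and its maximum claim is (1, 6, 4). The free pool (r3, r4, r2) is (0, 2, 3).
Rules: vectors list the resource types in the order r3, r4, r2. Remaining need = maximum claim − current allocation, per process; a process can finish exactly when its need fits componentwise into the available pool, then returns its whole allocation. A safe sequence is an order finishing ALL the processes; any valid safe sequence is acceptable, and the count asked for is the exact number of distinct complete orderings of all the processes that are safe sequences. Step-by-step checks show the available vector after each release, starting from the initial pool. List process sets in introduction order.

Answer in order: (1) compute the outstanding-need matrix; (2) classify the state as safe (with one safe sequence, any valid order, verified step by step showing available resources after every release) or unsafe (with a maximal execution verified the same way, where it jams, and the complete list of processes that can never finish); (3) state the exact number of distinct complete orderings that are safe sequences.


(1) Outstanding need per process (order r3, r4, r2):
  hotel: (0, 3, 5)
  india: (0, 4, 5)
  golf: (0, 2, 4)
  bravo: (1, 2, 1)
  foxtrot: (0, 0, 3)
  alpha: (1, 3, 2)
(2) UNSAFE — no complete ordering exists.
Key observation: after foxtrot, golf the pool peaks at (0, 4, 4), and each blocked process is short somewhere: hotel on r2; india on r2; bravo on r3; alpha on r3.
A maximal execution: foxtrot, golf — then nothing else fits. Verifying each step:
  pool = (0, 2, 3)
  foxtrot needs (0, 0, 3) <= (0, 2, 3) -> finishes; pool += (0, 0, 1) = (0, 2, 4)
  golf needs (0, 2, 4) <= (0, 2, 4) -> finishes; pool += (0, 2, 0) = (0, 4, 4)
  blocked: hotel wants (0, 3, 5), pool (0, 4, 4) — not enough r2
  blocked: india wants (0, 4, 5), pool (0, 4, 4) — not enough r2
  blocked: bravo wants (1, 2, 1), pool (0, 4, 4) — not enough r3
  blocked: alpha wants (1, 3, 2), pool (0, 4, 4) — not enough r3
Never able to finish: hotel, india, bravo and alpha.
(3) Precisely 0 of the possible complete orderings are safe sequences.


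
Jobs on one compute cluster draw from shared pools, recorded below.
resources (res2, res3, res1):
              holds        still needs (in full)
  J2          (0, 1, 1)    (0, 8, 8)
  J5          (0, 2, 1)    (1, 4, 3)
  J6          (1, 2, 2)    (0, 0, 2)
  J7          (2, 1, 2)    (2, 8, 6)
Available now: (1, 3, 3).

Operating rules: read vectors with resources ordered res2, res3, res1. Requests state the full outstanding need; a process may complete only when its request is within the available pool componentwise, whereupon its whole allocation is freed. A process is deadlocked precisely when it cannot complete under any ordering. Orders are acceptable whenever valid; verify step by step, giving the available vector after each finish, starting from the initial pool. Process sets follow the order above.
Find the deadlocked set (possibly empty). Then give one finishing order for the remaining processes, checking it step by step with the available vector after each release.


Deadlocked: J2 and J7.
Key observation: res3 is the bottleneck — with J6, J5 done the pool holds (2, 7, 6), short of every remaining need.
One completion order for the rest: J6, J5. Check, step by step:
  pool = (1, 3, 3)
  run J6 (needs (0, 0, 2), free (1, 3, 3)); after release of (1, 2, 2) the pool is (2, 5, 5)
  run J5 (needs (1, 4, 3), free (2, 5, 5)); after release of (0, 2, 1) the pool is (2, 7, 6)
The stuck group stays short no matter what:
  J2 still needs (0, 8, 8) but only (2, 7, 6) is free — short on res3 and res1
  J7 still needs (2, 8, 6) but only (2, 7, 6) is free — short on res3


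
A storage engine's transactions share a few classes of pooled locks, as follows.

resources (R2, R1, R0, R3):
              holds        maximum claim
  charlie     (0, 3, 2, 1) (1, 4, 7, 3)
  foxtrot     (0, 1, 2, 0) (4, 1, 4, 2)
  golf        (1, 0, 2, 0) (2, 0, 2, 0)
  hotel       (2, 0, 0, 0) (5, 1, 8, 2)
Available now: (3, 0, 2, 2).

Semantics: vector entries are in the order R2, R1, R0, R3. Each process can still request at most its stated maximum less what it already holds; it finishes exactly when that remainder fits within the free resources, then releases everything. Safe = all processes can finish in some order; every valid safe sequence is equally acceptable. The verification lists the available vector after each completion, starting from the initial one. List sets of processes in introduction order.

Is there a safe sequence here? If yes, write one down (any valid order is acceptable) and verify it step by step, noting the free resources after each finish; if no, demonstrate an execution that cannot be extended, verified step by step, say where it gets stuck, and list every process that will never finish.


SAFE, for example via the order golf, foxtrot, charlie, hotel.
Key observation: the first exact fit in this order is foxtrot — it needs (4, 0, 2, 2) with (4, 0, 4, 2) free, meeting a requested resource to the last unit.
Check, step by step:
  pool = (3, 0, 2, 2)
  golf: need (1, 0, 0, 0) fits (3, 0, 2, 2); releases (1, 0, 2, 0), pool now (4, 0, 4, 2)
  foxtrot: need (4, 0, 2, 2) fits (4, 0, 4, 2); releases (0, 1, 2, 0), pool now (4, 1, 6, 2)
  charlie: need (1, 1, 5, 2) fits (4, 1, 6, 2); releases (0, 3, 2, 1), pool now (4, 4, 8, 3)
  hotel: need (3, 1, 8, 2) fits (4, 4, 8, 3); releases (2, 0, 0, 0), pool now (6, 4, 8, 3)


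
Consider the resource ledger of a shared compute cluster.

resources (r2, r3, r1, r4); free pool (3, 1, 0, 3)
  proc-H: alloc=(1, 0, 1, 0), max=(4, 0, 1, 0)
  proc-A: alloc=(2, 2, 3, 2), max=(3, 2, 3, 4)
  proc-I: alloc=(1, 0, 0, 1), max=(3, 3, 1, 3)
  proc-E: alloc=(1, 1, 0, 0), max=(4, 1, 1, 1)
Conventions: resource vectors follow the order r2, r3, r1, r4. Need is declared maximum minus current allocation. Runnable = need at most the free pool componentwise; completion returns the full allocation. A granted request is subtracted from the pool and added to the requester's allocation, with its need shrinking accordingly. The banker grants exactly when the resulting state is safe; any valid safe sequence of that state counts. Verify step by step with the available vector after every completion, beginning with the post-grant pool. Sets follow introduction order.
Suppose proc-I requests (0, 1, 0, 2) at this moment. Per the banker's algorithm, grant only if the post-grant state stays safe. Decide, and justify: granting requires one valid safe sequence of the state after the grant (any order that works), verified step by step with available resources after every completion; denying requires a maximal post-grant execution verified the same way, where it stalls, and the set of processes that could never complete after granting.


DENY. Granting would leave the state unsafe.
Key observation: after proc-H, proc-E the pool peaks at (5, 1, 1, 1), and each blocked process is short somewhere: proc-A on r4; proc-I on r3.
Pretend the grant happened; the run proc-H, proc-E goes as far as possible. Verifying each step:
  pool = (3, 0, 0, 1)
  proc-H needs (3, 0, 0, 0) <= (3, 0, 0, 1) -> finishes; pool += (1, 0, 1, 0) = (4, 0, 1, 1)
  proc-E needs (3, 0, 1, 1) <= (4, 0, 1, 1) -> finishes; pool += (1, 1, 0, 0) = (5, 1, 1, 1)
  proc-A cannot run: need (1, 0, 0, 2) vs free (5, 1, 1, 1) (insufficient r4)
  proc-I cannot run: need (2, 2, 1, 0) vs free (5, 1, 1, 1) (insufficient r3)
Post-grant, the permanently blocked set is proc-A and proc-I.


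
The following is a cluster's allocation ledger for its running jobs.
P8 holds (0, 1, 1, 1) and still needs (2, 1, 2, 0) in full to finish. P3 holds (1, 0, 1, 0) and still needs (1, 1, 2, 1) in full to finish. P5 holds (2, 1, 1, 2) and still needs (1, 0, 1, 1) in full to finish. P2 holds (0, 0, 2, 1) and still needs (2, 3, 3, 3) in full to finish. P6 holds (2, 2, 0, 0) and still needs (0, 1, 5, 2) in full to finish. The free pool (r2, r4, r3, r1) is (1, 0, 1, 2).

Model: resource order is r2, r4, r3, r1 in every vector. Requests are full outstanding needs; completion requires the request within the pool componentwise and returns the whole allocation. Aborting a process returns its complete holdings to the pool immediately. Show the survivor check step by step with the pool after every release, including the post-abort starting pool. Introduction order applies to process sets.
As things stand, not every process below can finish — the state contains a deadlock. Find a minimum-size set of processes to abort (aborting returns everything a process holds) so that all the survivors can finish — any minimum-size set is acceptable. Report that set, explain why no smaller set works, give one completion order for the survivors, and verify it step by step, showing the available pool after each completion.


The answer: abort P2.
Key observation: before aborting P2, P6 was permanently blocked — no order could ever run it; afterwards it completes at step 3.
Minimality: the empty abort set fails — the state is deadlocked as it stands.
One survivor order: P5, P8, P6, P3. Verifying each step (post-abort pool first):
  pool = (1, 0, 3, 3)
  run P5 (needs (1, 0, 1, 1), free (1, 0, 3, 3)); after release of (2, 1, 1, 2) the pool is (3, 1, 4, 5)
  run P8 (needs (2, 1, 2, 0), free (3, 1, 4, 5)); after release of (0, 1, 1, 1) the pool is (3, 2, 5, 6)
  run P6 (needs (0, 1, 5, 2), free (3, 2, 5, 6)); after release of (2, 2, 0, 0) the pool is (5, 4, 5, 6)
  run P3 (needs (1, 1, 2, 1), free (5, 4, 5, 6)); after release of (1, 0, 1, 0) the pool is (6, 4, 6, 6)


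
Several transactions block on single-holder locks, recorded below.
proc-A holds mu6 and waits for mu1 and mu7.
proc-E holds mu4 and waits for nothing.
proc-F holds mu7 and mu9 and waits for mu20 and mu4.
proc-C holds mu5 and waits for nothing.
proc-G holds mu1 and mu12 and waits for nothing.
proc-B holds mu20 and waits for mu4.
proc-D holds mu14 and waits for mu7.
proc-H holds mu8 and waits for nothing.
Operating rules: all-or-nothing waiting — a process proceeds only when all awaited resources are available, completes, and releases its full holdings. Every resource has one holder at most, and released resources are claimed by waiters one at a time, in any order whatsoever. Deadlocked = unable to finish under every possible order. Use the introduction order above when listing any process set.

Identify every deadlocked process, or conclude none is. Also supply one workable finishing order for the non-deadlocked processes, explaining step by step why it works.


The deadlocked set is empty.
Key observation: the wait relation is loop-free; peeling off processes with no waits unwinds the whole state.
One completion order for the rest: proc-E, proc-B, proc-C, proc-G, proc-F, proc-A, proc-H, proc-D.
Verifying each step:
  proc-E waits on nothing -> runs at once and releases mu4
  run proc-B (all its waits — mu4 — are resolved); releases mu20
  proc-C waits on nothing -> runs at once and releases mu5
  proc-G waits on nothing -> runs at once and releases mu1 and mu12
  run proc-F (all its waits — mu20 and mu4 — are resolved); releases mu7 and mu9
  run proc-A (all its waits — mu1 and mu7 — are resolved); releases mu6
  proc-H waits on nothing -> runs at once and releases mu8
  run proc-D (all its waits — mu7 — are resolved); releases mu14


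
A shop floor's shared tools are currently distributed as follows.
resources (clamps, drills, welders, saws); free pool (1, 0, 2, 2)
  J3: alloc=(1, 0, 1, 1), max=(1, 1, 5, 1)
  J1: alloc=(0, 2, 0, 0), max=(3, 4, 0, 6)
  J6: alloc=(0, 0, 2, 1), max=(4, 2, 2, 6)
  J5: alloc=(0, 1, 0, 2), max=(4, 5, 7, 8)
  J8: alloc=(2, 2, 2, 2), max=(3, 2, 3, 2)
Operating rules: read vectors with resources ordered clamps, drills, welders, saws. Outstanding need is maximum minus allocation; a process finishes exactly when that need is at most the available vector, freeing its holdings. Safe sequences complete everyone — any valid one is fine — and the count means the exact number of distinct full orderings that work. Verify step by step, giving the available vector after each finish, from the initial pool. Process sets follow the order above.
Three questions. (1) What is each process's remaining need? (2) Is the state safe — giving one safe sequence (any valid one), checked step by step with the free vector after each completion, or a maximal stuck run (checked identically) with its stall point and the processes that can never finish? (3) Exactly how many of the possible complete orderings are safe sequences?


(1) Remaining need (order clamps, drills, welders, saws):
  J3: (0, 1, 4, 0)
  J1: (3, 2, 0, 6)
  J6: (4, 2, 0, 5)
  J5: (4, 4, 7, 6)
  J8: (1, 0, 1, 0)
(2) The state is SAFE; one workable sequence: J8, J3, J6, J1, J5.
Key observation: the order's first zero-slack moment is J8 ((1, 0, 1, 0) needed, (1, 0, 2, 2) free — a requested resource with nothing to spare).
Step-by-step check:
  pool = (1, 0, 2, 2)
  J8: need (1, 0, 1, 0) fits (1, 0, 2, 2); releases (2, 2, 2, 2), pool now (3, 2, 4, 4)
  J3: need (0, 1, 4, 0) fits (3, 2, 4, 4); releases (1, 0, 1, 1), pool now (4, 2, 5, 5)
  J6: need (4, 2, 0, 5) fits (4, 2, 5, 5); releases (0, 0, 2, 1), pool now (4, 2, 7, 6)
  J1: need (3, 2, 0, 6) fits (4, 2, 7, 6); releases (0, 2, 0, 0), pool now (4, 4, 7, 6)
  J5: need (4, 4, 7, 6) fits (4, 4, 7, 6); releases (0, 1, 0, 2), pool now (4, 5, 7, 8)
(3) The exact count: 1 of the possible complete orderings is a safe sequence.


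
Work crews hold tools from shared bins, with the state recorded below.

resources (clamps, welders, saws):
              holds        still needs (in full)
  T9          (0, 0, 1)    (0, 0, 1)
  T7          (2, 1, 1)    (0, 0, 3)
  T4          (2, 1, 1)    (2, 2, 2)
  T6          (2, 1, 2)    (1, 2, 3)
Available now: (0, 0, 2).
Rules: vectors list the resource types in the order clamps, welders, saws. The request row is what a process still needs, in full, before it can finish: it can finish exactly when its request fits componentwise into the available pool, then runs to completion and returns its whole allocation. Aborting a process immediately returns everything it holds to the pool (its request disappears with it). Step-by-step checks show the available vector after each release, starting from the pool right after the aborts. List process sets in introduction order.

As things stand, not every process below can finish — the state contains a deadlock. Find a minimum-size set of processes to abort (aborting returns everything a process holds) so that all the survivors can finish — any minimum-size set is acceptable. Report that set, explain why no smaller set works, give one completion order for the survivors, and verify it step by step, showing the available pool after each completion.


Minimum abort set: T4.
Key observation: the deadlocked T6 becomes finishable only because T4 released (2, 1, 1); it completes at step 2 below.
No smaller set exists: with zero aborts the deadlock remains.
One survivor order: T7, T6, T9. Walking it through (post-abort pool first):
  pool = (2, 1, 3)
  T7: need (0, 0, 3) fits (2, 1, 3); releases (2, 1, 1), pool now (4, 2, 4)
  T6: need (1, 2, 3) fits (4, 2, 4); releases (2, 1, 2), pool now (6, 3, 6)
  T9: need (0, 0, 1) fits (6, 3, 6); releases (0, 0, 1), pool now (6, 3, 7)


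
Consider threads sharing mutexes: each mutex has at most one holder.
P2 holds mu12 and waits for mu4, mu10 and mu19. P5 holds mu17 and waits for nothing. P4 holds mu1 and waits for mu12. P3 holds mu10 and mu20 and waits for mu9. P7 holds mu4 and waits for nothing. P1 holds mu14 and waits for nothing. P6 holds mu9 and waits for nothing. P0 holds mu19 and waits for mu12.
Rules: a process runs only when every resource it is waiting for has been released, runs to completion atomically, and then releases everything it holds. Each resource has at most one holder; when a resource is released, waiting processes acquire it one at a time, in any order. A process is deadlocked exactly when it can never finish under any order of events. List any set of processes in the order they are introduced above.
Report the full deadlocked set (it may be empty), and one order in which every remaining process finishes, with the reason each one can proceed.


Deadlocked: P2, P4 and P0.
Key observation: the wait chain closes on itself along P2 -> P0 -> P2; P4 waits into the deadlock from upstream.
One completion order for the rest: P7, P5, P1, P6, P3.
Check, step by step:
  run P7 (it waits on nothing); releases mu4
  run P5 (it waits on nothing); releases mu17
  run P1 (it waits on nothing); releases mu14
  run P6 (it waits on nothing); releases mu9
  P3: everything it awaited (mu9) is free; runs, freeing mu10 and mu20


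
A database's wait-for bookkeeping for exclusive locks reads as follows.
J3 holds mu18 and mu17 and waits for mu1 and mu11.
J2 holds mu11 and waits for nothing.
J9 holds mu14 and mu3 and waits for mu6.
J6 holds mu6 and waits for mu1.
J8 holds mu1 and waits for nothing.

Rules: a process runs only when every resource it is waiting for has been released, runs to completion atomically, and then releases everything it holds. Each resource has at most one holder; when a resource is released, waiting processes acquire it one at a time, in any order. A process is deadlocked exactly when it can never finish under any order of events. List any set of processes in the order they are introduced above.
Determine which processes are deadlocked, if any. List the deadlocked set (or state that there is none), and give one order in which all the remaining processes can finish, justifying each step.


Nothing here is deadlocked.
Key observation: although several processes wait, no cycle exists — each chain bottoms out at a free runner.
The rest can finish in the order J2, J8, J3, J6, J9.
Check, step by step:
  run J2 (it waits on nothing); releases mu11
  run J8 (it waits on nothing); releases mu1
  J3 waits on mu1 and mu11 — all released -> runs and releases mu18 and mu17
  J6 waits on mu1 — all released -> runs and releases mu6
  J9 waits on mu6 — all released -> runs and releases mu14 and mu3


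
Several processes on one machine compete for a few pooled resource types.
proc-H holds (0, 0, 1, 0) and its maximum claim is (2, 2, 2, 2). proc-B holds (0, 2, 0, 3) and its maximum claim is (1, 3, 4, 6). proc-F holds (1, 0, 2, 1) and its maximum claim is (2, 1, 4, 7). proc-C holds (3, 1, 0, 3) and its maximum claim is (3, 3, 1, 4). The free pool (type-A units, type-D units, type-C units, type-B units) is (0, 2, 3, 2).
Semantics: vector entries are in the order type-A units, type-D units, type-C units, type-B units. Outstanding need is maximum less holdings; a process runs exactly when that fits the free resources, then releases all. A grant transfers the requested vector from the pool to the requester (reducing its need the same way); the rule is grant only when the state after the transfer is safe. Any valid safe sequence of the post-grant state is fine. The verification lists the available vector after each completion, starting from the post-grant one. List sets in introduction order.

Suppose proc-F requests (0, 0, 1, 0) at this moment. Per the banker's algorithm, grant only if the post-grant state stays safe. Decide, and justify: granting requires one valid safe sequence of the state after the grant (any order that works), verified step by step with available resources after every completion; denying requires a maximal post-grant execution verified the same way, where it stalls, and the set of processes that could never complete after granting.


DENY: after the grant no complete ordering would exist.
Key observation: after proc-C, proc-H the pool peaks at (3, 3, 3, 5), and each blocked process is short somewhere: proc-B on type-C units; proc-F on type-B units.
On the post-grant state, proc-C, proc-H is a maximal run — nothing extends it. Step-by-step check:
  pool = (0, 2, 2, 2)
  run proc-C (needs (0, 2, 1, 1), free (0, 2, 2, 2)); after release of (3, 1, 0, 3) the pool is (3, 3, 2, 5)
  run proc-H (needs (2, 2, 1, 2), free (3, 3, 2, 5)); after release of (0, 0, 1, 0) the pool is (3, 3, 3, 5)
  proc-B cannot run: need (1, 1, 4, 3) vs free (3, 3, 3, 5) (insufficient type-C units)
  proc-F cannot run: need (1, 1, 1, 6) vs free (3, 3, 3, 5) (insufficient type-B units)
Processes that could never finish after the grant: proc-B and proc-F.


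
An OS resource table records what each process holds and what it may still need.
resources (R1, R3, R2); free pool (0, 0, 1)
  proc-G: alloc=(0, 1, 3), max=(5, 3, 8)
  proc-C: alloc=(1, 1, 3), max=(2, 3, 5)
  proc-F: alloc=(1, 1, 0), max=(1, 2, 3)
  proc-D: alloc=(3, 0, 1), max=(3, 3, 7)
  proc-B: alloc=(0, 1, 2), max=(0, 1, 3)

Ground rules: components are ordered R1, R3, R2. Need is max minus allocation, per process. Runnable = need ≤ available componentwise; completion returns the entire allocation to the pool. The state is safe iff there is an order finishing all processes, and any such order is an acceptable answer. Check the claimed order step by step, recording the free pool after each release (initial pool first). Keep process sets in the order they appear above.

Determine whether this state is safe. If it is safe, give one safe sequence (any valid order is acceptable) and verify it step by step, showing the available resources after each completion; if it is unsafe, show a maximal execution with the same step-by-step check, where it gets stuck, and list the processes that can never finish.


SAFE — a valid safe sequence is proc-B, proc-F, proc-C, proc-D, proc-G.
Key observation: proc-B is the earliest step where a requested resource binds exactly: need (0, 0, 1), pool (0, 0, 1) at its turn.
Check, step by step:
  pool = (0, 0, 1)
  run proc-B (needs (0, 0, 1), free (0, 0, 1)); after release of (0, 1, 2) the pool is (0, 1, 3)
  run proc-F (needs (0, 1, 3), free (0, 1, 3)); after release of (1, 1, 0) the pool is (1, 2, 3)
  run proc-C (needs (1, 2, 2), free (1, 2, 3)); after release of (1, 1, 3) the pool is (2, 3, 6)
  run proc-D (needs (0, 3, 6), free (2, 3, 6)); after release of (3, 0, 1) the pool is (5, 3, 7)
  run proc-G (needs (5, 2, 5), free (5, 3, 7)); after release of (0, 1, 3) the pool is (5, 4, 10)


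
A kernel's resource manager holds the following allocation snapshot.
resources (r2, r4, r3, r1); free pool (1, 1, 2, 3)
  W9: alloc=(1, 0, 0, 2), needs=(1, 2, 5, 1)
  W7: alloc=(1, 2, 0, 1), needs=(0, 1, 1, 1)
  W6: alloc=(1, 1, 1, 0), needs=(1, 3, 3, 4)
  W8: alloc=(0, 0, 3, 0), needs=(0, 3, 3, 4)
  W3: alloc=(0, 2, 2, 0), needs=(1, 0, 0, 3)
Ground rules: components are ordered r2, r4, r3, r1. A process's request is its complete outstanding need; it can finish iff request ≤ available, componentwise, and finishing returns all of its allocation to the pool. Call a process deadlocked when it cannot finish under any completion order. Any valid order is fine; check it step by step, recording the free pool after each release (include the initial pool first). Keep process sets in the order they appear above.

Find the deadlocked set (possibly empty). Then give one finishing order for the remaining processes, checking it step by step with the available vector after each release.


No process is deadlocked.
Key observation: starting with W7, each completion frees enough for the next — no one is permanently blocked.
A valid finishing order for the others: W7, W3, W6, W9, W8. Check, step by step:
  pool = (1, 1, 2, 3)
  run W7 (needs (0, 1, 1, 1), free (1, 1, 2, 3)); after release of (1, 2, 0, 1) the pool is (2, 3, 2, 4)
  run W3 (needs (1, 0, 0, 3), free (2, 3, 2, 4)); after release of (0, 2, 2, 0) the pool is (2, 5, 4, 4)
  run W6 (needs (1, 3, 3, 4), free (2, 5, 4, 4)); after release of (1, 1, 1, 0) the pool is (3, 6, 5, 4)
  run W9 (needs (1, 2, 5, 1), free (3, 6, 5, 4)); after release of (1, 0, 0, 2) the pool is (4, 6, 5, 6)
  run W8 (needs (0, 3, 3, 4), free (4, 6, 5, 6)); after release of (0, 0, 3, 0) the pool is (4, 6, 8, 6)


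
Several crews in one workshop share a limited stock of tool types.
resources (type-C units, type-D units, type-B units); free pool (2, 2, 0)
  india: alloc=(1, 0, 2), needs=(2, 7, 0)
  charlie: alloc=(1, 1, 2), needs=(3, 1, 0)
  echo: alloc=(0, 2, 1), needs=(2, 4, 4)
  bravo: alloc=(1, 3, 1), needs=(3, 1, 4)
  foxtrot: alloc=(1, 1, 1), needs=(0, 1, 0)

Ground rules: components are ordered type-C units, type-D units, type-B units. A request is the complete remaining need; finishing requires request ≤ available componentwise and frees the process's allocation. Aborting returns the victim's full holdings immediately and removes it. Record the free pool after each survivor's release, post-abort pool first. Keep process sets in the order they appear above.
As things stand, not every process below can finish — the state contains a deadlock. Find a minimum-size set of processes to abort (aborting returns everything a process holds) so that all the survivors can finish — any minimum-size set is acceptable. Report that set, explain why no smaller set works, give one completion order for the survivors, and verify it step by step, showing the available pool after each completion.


Abort india.
Key observation: bravo was stuck for good until india gave back (1, 0, 2); in the order shown it finishes at step 3.
Why nothing smaller works: aborting no one leaves the state deadlocked as given.
The survivors complete as foxtrot, charlie, bravo, echo. Step-by-step check (starting from the post-abort pool):
  pool = (3, 2, 2)
  foxtrot needs (0, 1, 0) <= (3, 2, 2) -> finishes; pool += (1, 1, 1) = (4, 3, 3)
  charlie needs (3, 1, 0) <= (4, 3, 3) -> finishes; pool += (1, 1, 2) = (5, 4, 5)
  bravo needs (3, 1, 4) <= (5, 4, 5) -> finishes; pool += (1, 3, 1) = (6, 7, 6)
  echo needs (2, 4, 4) <= (6, 7, 6) -> finishes; pool += (0, 2, 1) = (6, 9, 7)


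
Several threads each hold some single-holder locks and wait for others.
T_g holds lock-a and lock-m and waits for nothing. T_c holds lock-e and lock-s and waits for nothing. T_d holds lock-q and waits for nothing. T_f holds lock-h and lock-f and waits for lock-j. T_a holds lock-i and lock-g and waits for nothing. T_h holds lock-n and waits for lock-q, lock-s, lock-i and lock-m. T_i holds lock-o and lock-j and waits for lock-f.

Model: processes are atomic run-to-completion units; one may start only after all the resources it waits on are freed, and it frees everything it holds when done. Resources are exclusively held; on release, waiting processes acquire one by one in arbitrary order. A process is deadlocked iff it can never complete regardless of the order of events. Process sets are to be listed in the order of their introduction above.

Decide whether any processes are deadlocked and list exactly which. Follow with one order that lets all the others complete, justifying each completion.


The deadlocked set is T_f and T_i.
Key observation: nobody on the ring T_f -> T_i -> T_f can start until another member finishes, which never happens; no other process is dragged down with it.
A valid finishing order for the others: T_g, T_a, T_c, T_d, T_h.
Walking it through:
  T_g: no waits; runs immediately, freeing lock-a and lock-m
  T_a: no waits; runs immediately, freeing lock-i and lock-g
  T_c: no waits; runs immediately, freeing lock-e and lock-s
  T_d: no waits; runs immediately, freeing lock-q
  run T_h (all its waits — lock-q, lock-s, lock-i and lock-m — are resolved); releases lock-n


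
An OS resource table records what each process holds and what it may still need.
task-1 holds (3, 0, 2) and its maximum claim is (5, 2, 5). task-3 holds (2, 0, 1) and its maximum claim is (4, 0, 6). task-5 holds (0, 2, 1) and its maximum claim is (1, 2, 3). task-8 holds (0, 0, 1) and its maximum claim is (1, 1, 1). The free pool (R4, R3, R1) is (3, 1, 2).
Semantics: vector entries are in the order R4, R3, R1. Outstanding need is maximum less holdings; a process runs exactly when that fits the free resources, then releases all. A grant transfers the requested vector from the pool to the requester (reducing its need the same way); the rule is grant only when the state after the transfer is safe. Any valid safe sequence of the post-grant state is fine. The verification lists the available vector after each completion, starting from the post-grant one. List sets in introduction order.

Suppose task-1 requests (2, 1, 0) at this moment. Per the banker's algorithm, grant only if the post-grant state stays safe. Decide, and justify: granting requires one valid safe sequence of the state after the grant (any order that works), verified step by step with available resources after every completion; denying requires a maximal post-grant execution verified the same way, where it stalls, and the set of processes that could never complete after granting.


GRANT. The post-grant state is safe; one safe sequence: task-5, task-1, task-3, task-8.
Key observation: granting shrinks the pool to (1, 0, 2), yet task-5 still fits and the chain goes through.
Check on the post-grant state, step by step:
  pool = (1, 0, 2)
  run task-5 (needs (1, 0, 2), free (1, 0, 2)); after release of (0, 2, 1) the pool is (1, 2, 3)
  run task-1 (needs (0, 1, 3), free (1, 2, 3)); after release of (5, 1, 2) the pool is (6, 3, 5)
  run task-3 (needs (2, 0, 5), free (6, 3, 5)); after release of (2, 0, 1) the pool is (8, 3, 6)
  run task-8 (needs (1, 1, 0), free (8, 3, 6)); after release of (0, 0, 1) the pool is (8, 3, 7)


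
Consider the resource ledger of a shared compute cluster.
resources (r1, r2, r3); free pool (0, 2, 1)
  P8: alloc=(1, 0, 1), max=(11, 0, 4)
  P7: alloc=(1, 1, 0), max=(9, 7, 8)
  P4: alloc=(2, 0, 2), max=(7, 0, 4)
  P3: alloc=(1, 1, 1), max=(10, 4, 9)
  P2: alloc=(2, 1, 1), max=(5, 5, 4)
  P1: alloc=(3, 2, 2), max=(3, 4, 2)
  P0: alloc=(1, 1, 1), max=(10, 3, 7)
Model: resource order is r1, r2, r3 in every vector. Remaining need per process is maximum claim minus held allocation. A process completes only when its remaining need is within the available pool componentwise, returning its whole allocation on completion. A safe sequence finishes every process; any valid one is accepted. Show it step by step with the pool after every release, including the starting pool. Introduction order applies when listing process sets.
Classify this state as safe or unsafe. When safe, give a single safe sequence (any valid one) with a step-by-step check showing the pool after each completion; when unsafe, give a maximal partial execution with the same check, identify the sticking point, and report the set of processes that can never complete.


UNSAFE.
Key observation: once P1, P2, P4 finish, the pool peaks at (7, 5, 6) — and every remaining process still needs more r1 than that.
A maximal execution: P1, P2, P4 — then nothing else fits. Walking it through:
  pool = (0, 2, 1)
  P1: need (0, 2, 0) fits (0, 2, 1); releases (3, 2, 2), pool now (3, 4, 3)
  P2: need (3, 4, 3) fits (3, 4, 3); releases (2, 1, 1), pool now (5, 5, 4)
  P4: need (5, 0, 2) fits (5, 5, 4); releases (2, 0, 2), pool now (7, 5, 6)
  P8 still needs (10, 0, 3) but only (7, 5, 6) is free — short on r1
  P7 still needs (8, 6, 8) but only (7, 5, 6) is free — short on r1, r2 and r3
  P3 still needs (9, 3, 8) but only (7, 5, 6) is free — short on r1 and r3
  P0 still needs (9, 2, 6) but only (7, 5, 6) is free — short on r1
Permanently blocked: P8, P7, P3 and P0.


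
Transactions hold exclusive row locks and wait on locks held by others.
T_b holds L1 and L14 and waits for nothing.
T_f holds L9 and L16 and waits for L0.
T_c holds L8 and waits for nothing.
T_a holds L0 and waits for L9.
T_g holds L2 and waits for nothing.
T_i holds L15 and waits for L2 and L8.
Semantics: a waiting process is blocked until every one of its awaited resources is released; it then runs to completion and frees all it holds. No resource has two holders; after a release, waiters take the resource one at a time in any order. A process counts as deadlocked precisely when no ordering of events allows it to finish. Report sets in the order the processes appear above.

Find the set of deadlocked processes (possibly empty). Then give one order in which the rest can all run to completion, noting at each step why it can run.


The deadlocked set is T_f and T_a.
Key observation: the cycle T_f -> T_a -> T_f can never break — each member waits on the next; no other process is dragged down with it.
A valid finishing order for the others: T_c, T_b, T_g, T_i.
Verifying each step:
  T_c waits on nothing -> runs at once and releases L8
  T_b waits on nothing -> runs at once and releases L1 and L14
  T_g waits on nothing -> runs at once and releases L2
  run T_i (all its waits — L2 and L8 — are resolved); releases L15


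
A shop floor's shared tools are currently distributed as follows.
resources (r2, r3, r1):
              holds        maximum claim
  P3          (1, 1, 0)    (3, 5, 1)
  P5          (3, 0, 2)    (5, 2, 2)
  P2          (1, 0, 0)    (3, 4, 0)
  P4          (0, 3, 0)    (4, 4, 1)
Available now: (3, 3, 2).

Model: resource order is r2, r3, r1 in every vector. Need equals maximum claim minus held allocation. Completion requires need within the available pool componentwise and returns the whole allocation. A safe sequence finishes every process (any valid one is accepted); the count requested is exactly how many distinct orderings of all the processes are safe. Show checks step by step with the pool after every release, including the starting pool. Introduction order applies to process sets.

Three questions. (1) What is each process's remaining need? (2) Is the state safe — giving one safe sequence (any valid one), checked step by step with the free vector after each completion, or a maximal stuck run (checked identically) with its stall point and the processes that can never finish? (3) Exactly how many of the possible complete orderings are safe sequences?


(1) Outstanding need per process (order r2, r3, r1):
  P3: (2, 4, 1)
  P5: (2, 2, 0)
  P2: (2, 4, 0)
  P4: (4, 1, 1)
(2) SAFE, for example via the order P5, P4, P2, P3.
Key observation: every step clears its requested resources with room to spare; the minimum clearance is 1, first at P5 — (2, 2, 0) vs (3, 3, 2) free.
Step-by-step check:
  pool = (3, 3, 2)
  P5 needs (2, 2, 0) <= (3, 3, 2) -> finishes; pool += (3, 0, 2) = (6, 3, 4)
  P4 needs (4, 1, 1) <= (6, 3, 4) -> finishes; pool += (0, 3, 0) = (6, 6, 4)
  P2 needs (2, 4, 0) <= (6, 6, 4) -> finishes; pool += (1, 0, 0) = (7, 6, 4)
  P3 needs (2, 4, 1) <= (7, 6, 4) -> finishes; pool += (1, 1, 0) = (8, 7, 4)
(3) Exactly 2 of the possible complete orderings are safe sequences.
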